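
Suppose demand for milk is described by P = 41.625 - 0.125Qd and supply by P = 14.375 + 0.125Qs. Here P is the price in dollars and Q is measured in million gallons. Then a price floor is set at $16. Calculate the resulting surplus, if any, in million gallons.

Rearranging demand gives Qd = 333 - 8P; rearranging supply gives Qs = 8P - 115. Setting quantity demanded equal to quantity supplied, 333 - 8P = 8P - 115, gives P* = 28 and Q* = 109.
The floor of 16 is below the equilibrium price 28, so it is not binding; the market clears at P* = 28, Q* = 109.
Since the control does not bind, there is no surplus.

0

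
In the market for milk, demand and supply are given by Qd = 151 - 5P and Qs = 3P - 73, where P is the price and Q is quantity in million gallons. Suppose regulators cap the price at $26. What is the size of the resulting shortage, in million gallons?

16

Setting quantity demanded equal to quantity supplied, 151 - 5P = 3P - 73, gives P* = 28 and Q* = 11.
Because the ceiling (26) lies below the market-clearing price, it is binding.
At P = 26: Qd = 151 - 5·26 = 21 and Qs = 3·26 - 73 = 5.
Shortage = Qd - Qs = 21 - 5 = 16.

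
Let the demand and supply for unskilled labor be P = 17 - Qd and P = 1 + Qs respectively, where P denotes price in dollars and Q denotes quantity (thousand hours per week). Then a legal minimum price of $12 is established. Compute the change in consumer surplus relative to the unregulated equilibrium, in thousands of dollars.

Rearranging demand gives Qd = 17 - P; rearranging supply gives Qs = P - 1. In a free market, 17 - P = P - 1 gives the equilibrium P* = 9, Q* = 8.
The floor of 12 is above the equilibrium price 9, so it binds.
At P = 12: Qd = 17 - 12 = 5 and Qs = 12 - 1 = 11.
Consumer surplus without the control is ½ · (17 - 9) · 8 = 32.
With the floor, consumers buy 5 units at 12, so CS = ½ · (17 - 12) · 5 = 12.5.
Change in consumer surplus = 12.5 - 32 = -19.5.

-19.5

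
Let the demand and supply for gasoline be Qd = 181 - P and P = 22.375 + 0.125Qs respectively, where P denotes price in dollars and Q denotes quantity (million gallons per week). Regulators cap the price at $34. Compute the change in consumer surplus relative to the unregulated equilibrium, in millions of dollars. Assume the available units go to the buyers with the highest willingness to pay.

-594

Rearranging supply gives Qs = 8P - 179. Setting quantity demanded equal to quantity supplied, 181 - P = 8P - 179, gives P* = 40 and Q* = 141.
The ceiling of 34 is below the equilibrium price 40, so it binds.
At P = 34: Qd = 181 - 34 = 147 and Qs = 8·34 - 179 = 93.
Consumer surplus without the control is ½ · (181 - 40) · 141 = 9940.5.
With the ceiling, 93 units are sold at 34 (assume they go to the highest-value buyers). The demand price at Q = 93 is 88, so CS = ½ · [(181 - 34) + (88 - 34)] · 93 = 9346.5.
Change in consumer surplus = 9346.5 - 9940.5 = -594.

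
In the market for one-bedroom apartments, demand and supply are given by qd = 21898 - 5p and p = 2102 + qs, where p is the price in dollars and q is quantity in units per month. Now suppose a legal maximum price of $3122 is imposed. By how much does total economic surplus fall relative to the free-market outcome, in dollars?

Rearranging supply gives qs = p - 2102. In a free market, 21898 - 5p = p - 2102 gives the equilibrium p* = 4000, q* = 1898.
Since 3122 < 4000, the ceiling is binding.
At p = 3122: qd = 21898 - 5·3122 = 6288 and qs = 3122 - 2102 = 1020.
Quantity traded falls to 1020. At q = 1020 the demand price is (21898 - 1020)/5 = 4175.6 and the supply price is 2102 + 1020 = 3122.
Deadweight loss = ½ · (4175.6 - 3122) · (1898 - 1020) = ½ · 1053.6 · 878 = 462530.4.

462530.4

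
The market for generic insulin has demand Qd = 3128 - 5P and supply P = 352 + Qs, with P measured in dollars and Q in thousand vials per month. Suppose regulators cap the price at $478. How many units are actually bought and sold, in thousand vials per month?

Rearranging supply gives Qs = P - 352. In a free market, 3128 - 5P = P - 352 gives the equilibrium P* = 580, Q* = 228.
The ceiling of 478 is below the equilibrium price 580, so it binds.
At P = 478: Qd = 3128 - 5·478 = 738 and Qs = 478 - 352 = 126.
The quantity actually transacted is the short side, supply: 126.

126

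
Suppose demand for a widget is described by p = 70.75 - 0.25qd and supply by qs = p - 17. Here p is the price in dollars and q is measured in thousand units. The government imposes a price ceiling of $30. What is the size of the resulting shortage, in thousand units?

150

Rearranging demand gives qd = 283 - 4p. Equilibrium: 283 - 4p = p - 17, so 300 = 5p and p* = 60, q* = 43.
Because the ceiling (30) lies below the market-clearing price, it is binding.
At p = 30: qd = 283 - 4·30 = 163 and qs = 30 - 17 = 13.
Shortage = qd - qs = 163 - 13 = 150.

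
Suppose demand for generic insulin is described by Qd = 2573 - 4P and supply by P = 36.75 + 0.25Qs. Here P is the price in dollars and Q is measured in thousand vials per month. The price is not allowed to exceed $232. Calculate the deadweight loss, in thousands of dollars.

46656

Rearranging supply gives Qs = 4P - 147. In a free market, 2573 - 4P = 4P - 147 gives the equilibrium P* = 340, Q* = 1213.
Since 232 < 340, the ceiling is binding.
At P = 232: Qd = 2573 - 4·232 = 1645 and Qs = 4·232 - 147 = 781.
Quantity traded falls to 781. At Q = 781 the demand price is (2573 - 781)/4 = 448 and the supply price is (147 + 781)/4 = 232.
Deadweight loss = ½ · (448 - 232) · (1213 - 781) = ½ · 216 · 432 = 46656.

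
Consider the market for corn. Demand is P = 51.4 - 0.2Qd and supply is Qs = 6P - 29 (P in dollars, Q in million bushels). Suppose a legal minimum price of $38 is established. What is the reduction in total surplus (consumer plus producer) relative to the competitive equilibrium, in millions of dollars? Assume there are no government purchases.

Rearranging demand gives Qd = 257 - 5P. Without the control the market clears where 257 - 5P = 6P - 29, i.e. P* = 26 and Q* = 127.
Since 38 > 26, the floor is binding.
At P = 38: Qd = 257 - 5·38 = 67 and Qs = 6·38 - 29 = 199.
Quantity traded falls to 67. At Q = 67 the demand price is (257 - 67)/5 = 38 and the supply price is (29 + 67)/6 = 16.
Deadweight loss = ½ · (38 - 16) · (127 - 67) = ½ · 22 · 60 = 660.

660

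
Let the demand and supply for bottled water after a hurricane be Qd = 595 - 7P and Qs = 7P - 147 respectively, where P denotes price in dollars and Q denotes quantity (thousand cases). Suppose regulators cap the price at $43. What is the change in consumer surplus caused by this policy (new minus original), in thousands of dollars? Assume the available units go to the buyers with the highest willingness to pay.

Without the control the market clears where 595 - 7P = 7P - 147, i.e. P* = 53 and Q* = 224.
Since 43 < 53, the ceiling is binding.
At P = 43: Qd = 595 - 7·43 = 294 and Qs = 7·43 - 147 = 154.
Consumer surplus without the control is ½ · (85 - 53) · 224 = 3584.
With the ceiling, 154 units are sold at 43 (assume they go to the highest-value buyers). The demand price at Q = 154 is 63, so CS = ½ · [(85 - 43) + (63 - 43)] · 154 = 4774.
Change in consumer surplus = 4774 - 3584 = 1190.

1190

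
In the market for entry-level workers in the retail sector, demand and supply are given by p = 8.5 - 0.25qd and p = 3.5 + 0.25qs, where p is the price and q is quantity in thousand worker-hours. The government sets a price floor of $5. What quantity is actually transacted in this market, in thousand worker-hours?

10

Rearranging demand gives qd = 34 - 4p; rearranging supply gives qs = 4p - 14. Equilibrium: 34 - 4p = 4p - 14, so 48 = 8p and p* = 6, q* = 10.
The floor of 5 is below the equilibrium price 6, so it is not binding; the market clears at p* = 6, q* = 10.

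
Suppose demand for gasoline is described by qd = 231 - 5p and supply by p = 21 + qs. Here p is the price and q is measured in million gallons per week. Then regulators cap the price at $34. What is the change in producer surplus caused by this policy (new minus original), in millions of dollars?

Rearranging supply gives qs = p - 21. Setting quantity demanded equal to quantity supplied, 231 - 5p = p - 21, gives p* = 42 and q* = 21.
The ceiling of 34 is below the equilibrium price 42, so it binds.
At p = 34: qd = 231 - 5·34 = 61 and qs = 34 - 21 = 13.
Producer surplus without the control is ½ · (42 - 21) · 21 = 220.5.
With the ceiling, producers sell 13 units at 34, so PS = ½ · (34 - 21) · 13 = 84.5.
Change in producer surplus = 84.5 - 220.5 = -136.

-136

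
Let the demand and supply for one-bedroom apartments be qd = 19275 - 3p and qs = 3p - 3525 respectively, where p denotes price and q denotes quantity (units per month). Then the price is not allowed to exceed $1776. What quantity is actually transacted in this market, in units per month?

1803

Equilibrium: 19275 - 3p = 3p - 3525, so 22800 = 6p and p* = 3800, q* = 7875.
Because the ceiling (1776) lies below the market-clearing price, it is binding.
At p = 1776: qd = 19275 - 3·1776 = 13947 and qs = 3·1776 - 3525 = 1803.
The quantity actually transacted is the short side, supply: 1803.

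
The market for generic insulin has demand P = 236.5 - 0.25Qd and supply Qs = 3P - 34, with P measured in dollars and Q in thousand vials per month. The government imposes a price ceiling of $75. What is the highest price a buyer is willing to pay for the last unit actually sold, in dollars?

Rearranging demand gives Qd = 946 - 4P. Setting quantity demanded equal to quantity supplied, 946 - 4P = 3P - 34, gives P* = 140 and Q* = 386.
Since 75 < 140, the ceiling is binding.
At P = 75: Qd = 946 - 4·75 = 646 and Qs = 3·75 - 34 = 191.
Only 191 units reach the market. On the demand curve, the marginal buyer's willingness to pay at Q = 191 is (946 - 191)/4 = 188.75.

188.75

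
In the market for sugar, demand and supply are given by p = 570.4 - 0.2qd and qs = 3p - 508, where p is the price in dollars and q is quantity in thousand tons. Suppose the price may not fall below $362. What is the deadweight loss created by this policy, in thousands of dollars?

Rearranging demand gives qd = 2852 - 5p. Setting quantity demanded equal to quantity supplied, 2852 - 5p = 3p - 508, gives p* = 420 and q* = 752.
The floor of 362 is below the equilibrium price 420, so it is not binding; the market clears at p* = 420, q* = 752.
Since the control does not bind, no trades are prevented and deadweight loss is zero.

0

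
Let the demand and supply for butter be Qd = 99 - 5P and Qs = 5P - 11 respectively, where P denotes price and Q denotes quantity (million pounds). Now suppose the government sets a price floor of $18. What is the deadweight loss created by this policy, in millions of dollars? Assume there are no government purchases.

245

In a free market, 99 - 5P = 5P - 11 gives the equilibrium P* = 11, Q* = 44.
Since 18 > 11, the floor is binding.
At P = 18: Qd = 99 - 5·18 = 9 and Qs = 5·18 - 11 = 79.
Quantity traded falls to 9. At Q = 9 the demand price is (99 - 9)/5 = 18 and the supply price is (11 + 9)/5 = 4.
Deadweight loss = ½ · (18 - 4) · (44 - 9) = ½ · 14 · 35 = 245.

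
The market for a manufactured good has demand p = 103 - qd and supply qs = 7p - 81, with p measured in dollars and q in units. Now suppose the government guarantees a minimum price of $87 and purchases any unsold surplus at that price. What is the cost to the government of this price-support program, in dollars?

44544

Rearranging demand gives qd = 103 - p. Without the control the market clears where 103 - p = 7p - 81, i.e. p* = 23 and q* = 80.
Because the floor (87) lies above the market-clearing price, it is binding.
At p = 87: qd = 103 - 87 = 16 and qs = 7·87 - 81 = 528.
Surplus = qs - qd = 512.
Government expenditure = surplus × support price = 512 × 87 = 44544.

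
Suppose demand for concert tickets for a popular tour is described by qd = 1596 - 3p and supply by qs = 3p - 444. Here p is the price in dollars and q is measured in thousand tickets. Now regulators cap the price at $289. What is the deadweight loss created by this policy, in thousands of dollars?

Without the control the market clears where 1596 - 3p = 3p - 444, i.e. p* = 340 and q* = 576.
Since 289 < 340, the ceiling is binding.
At p = 289: qd = 1596 - 3·289 = 729 and qs = 3·289 - 444 = 423.
Quantity traded falls to 423. At q = 423 the demand price is (1596 - 423)/3 = 391 and the supply price is (444 + 423)/3 = 289.
Deadweight loss = ½ · (391 - 289) · (576 - 423) = ½ · 102 · 153 = 7803.

7803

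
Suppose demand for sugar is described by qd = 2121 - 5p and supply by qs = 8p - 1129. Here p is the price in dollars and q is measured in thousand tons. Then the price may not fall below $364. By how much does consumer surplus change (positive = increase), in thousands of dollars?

Setting quantity demanded equal to quantity supplied, 2121 - 5p = 8p - 1129, gives p* = 250 and q* = 871.
Since 364 > 250, the floor is binding.
At p = 364: qd = 2121 - 5·364 = 301 and qs = 8·364 - 1129 = 1783.
Consumer surplus without the control is ½ · (424.2 - 250) · 871 = 75864.1.
With the floor, consumers buy 301 units at 364, so CS = ½ · (424.2 - 364) · 301 = 9060.1.
Change in consumer surplus = 9060.1 - 75864.1 = -66804.

-66804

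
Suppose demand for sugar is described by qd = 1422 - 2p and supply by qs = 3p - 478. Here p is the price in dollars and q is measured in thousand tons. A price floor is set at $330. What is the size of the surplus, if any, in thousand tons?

0

Setting quantity demanded equal to quantity supplied, 1422 - 2p = 3p - 478, gives p* = 380 and q* = 662.
Since 330 is below p* = 380, the floor does not bind and the free-market outcome prevails.
Since the control does not bind, there is no surplus.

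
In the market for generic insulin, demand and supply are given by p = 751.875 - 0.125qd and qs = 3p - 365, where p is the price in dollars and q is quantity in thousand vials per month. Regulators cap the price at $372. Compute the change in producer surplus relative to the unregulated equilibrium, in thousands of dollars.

-221104

Rearranging demand gives qd = 6015 - 8p. Equilibrium: 6015 - 8p = 3p - 365, so 6380 = 11p and p* = 580, q* = 1375.
Because the ceiling (372) lies below the market-clearing price, it is binding.
At p = 372: qd = 6015 - 8·372 = 3039 and qs = 3·372 - 365 = 751.
Producer surplus without the control is ½ · (580 - 365/3) · 1375 = 1890625/6.
With the ceiling, producers sell 751 units at 372, so PS = ½ · (372 - 365/3) · 751 = 564001/6.
Change in producer surplus = 564001/6 - 1890625/6 = -221104.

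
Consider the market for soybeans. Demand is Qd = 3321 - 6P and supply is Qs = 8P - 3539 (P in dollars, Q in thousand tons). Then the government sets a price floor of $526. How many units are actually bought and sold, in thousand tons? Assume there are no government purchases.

165

Setting quantity demanded equal to quantity supplied, 3321 - 6P = 8P - 3539, gives P* = 490 and Q* = 381.
Because the floor (526) lies above the market-clearing price, it is binding.
At P = 526: Qd = 3321 - 6·526 = 165 and Qs = 8·526 - 3539 = 669.
The quantity actually transacted is the short side, demand: 165.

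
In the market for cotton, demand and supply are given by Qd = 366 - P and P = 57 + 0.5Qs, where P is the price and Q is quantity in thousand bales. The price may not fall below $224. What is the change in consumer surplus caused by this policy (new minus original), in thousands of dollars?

Rearranging supply gives Qs = 2P - 114. Without the control the market clears where 366 - P = 2P - 114, i.e. P* = 160 and Q* = 206.
Since 224 > 160, the floor is binding.
At P = 224: Qd = 366 - 224 = 142 and Qs = 2·224 - 114 = 334.
Consumer surplus without the control is ½ · (366 - 160) · 206 = 21218.
With the floor, consumers buy 142 units at 224, so CS = ½ · (366 - 224) · 142 = 10082.
Change in consumer surplus = 10082 - 21218 = -11136.

-11136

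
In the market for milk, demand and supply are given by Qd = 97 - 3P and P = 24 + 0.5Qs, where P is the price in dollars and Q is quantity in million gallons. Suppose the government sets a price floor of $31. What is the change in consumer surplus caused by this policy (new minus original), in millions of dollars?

-14

Rearranging supply gives Qs = 2P - 48. Equilibrium: 97 - 3P = 2P - 48, so 145 = 5P and P* = 29, Q* = 10.
Since 31 > 29, the floor is binding.
At P = 31: Qd = 97 - 3·31 = 4 and Qs = 2·31 - 48 = 14.
Consumer surplus without the control is ½ · (97/3 - 29) · 10 = 50/3.
With the floor, consumers buy 4 units at 31, so CS = ½ · (97/3 - 31) · 4 = 8/3.
Change in consumer surplus = 8/3 - 50/3 = -14.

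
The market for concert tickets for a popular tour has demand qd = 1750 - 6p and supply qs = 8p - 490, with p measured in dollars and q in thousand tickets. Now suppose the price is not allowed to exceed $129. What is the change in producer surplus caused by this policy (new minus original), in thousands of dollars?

Setting quantity demanded equal to quantity supplied, 1750 - 6p = 8p - 490, gives p* = 160 and q* = 790.
Because the ceiling (129) lies below the market-clearing price, it is binding.
At p = 129: qd = 1750 - 6·129 = 976 and qs = 8·129 - 490 = 542.
Producer surplus without the control is ½ · (160 - 61.25) · 790 = 39006.25.
With the ceiling, producers sell 542 units at 129, so PS = ½ · (129 - 61.25) · 542 = 18360.25.
Change in producer surplus = 18360.25 - 39006.25 = -20646.

-20646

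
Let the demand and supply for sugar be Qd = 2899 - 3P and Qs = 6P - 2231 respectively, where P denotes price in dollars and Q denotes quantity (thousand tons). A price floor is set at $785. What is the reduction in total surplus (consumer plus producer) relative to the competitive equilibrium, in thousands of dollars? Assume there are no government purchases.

Without the control the market clears where 2899 - 3P = 6P - 2231, i.e. P* = 570 and Q* = 1189.
Since 785 > 570, the floor is binding.
At P = 785: Qd = 2899 - 3·785 = 544 and Qs = 6·785 - 2231 = 2479.
Quantity traded falls to 544. At Q = 544 the demand price is (2899 - 544)/3 = 785 and the supply price is (2231 + 544)/6 = 462.5.
Deadweight loss = ½ · (785 - 462.5) · (1189 - 544) = ½ · 322.5 · 645 = 104006.25.

104006.25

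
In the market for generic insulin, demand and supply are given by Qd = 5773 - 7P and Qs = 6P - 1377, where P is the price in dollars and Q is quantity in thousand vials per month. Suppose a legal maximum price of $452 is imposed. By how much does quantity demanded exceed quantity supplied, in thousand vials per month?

Setting quantity demanded equal to quantity supplied, 5773 - 7P = 6P - 1377, gives P* = 550 and Q* = 1923.
Because the ceiling (452) lies below the market-clearing price, it is binding.
At P = 452: Qd = 5773 - 7·452 = 2609 and Qs = 6·452 - 1377 = 1335.
Shortage = Qd - Qs = 2609 - 1335 = 1274.

1274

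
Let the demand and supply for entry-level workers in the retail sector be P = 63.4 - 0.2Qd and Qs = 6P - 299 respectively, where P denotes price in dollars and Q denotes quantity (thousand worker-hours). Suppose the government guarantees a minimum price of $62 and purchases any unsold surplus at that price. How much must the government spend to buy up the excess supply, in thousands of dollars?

4092

Rearranging demand gives Qd = 317 - 5P. Without the control the market clears where 317 - 5P = 6P - 299, i.e. P* = 56 and Q* = 37.
Since 62 > 56, the floor is binding.
At P = 62: Qd = 317 - 5·62 = 7 and Qs = 6·62 - 299 = 73.
Surplus = Qs - Qd = 66.
Government expenditure = surplus × support price = 66 × 62 = 4092.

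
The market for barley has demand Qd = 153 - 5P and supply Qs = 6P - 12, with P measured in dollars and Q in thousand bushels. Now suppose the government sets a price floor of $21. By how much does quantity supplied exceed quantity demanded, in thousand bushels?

Equilibrium: 153 - 5P = 6P - 12, so 165 = 11P and P* = 15, Q* = 78.
Since 21 > 15, the floor is binding.
At P = 21: Qd = 153 - 5·21 = 48 and Qs = 6·21 - 12 = 114.
Surplus = Qs - Qd = 114 - 48 = 66.

66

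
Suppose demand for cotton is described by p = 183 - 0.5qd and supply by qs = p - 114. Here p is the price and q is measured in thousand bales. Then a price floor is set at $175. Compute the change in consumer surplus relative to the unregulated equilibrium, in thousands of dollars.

-465

Rearranging demand gives qd = 366 - 2p. In a free market, 366 - 2p = p - 114 gives the equilibrium p* = 160, q* = 46.
Since 175 > 160, the floor is binding.
At p = 175: qd = 366 - 2·175 = 16 and qs = 175 - 114 = 61.
Consumer surplus without the control is ½ · (183 - 160) · 46 = 529.
With the floor, consumers buy 16 units at 175, so CS = ½ · (183 - 175) · 16 = 64.
Change in consumer surplus = 64 - 529 = -465.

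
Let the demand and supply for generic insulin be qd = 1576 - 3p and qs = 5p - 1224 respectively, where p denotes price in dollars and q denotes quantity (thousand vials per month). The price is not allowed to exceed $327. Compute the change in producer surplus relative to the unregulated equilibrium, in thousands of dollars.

-10775.5

Equilibrium: 1576 - 3p = 5p - 1224, so 2800 = 8p and p* = 350, q* = 526.
The ceiling of 327 is below the equilibrium price 350, so it binds.
At p = 327: qd = 1576 - 3·327 = 595 and qs = 5·327 - 1224 = 411.
Producer surplus without the control is ½ · (350 - 244.8) · 526 = 27667.6.
With the ceiling, producers sell 411 units at 327, so PS = ½ · (327 - 244.8) · 411 = 16892.1.
Change in producer surplus = 16892.1 - 27667.6 = -10775.5.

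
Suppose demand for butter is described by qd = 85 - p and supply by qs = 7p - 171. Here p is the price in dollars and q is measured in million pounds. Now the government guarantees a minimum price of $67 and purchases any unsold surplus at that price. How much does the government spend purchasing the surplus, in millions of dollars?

Equilibrium: 85 - p = 7p - 171, so 256 = 8p and p* = 32, q* = 53.
Because the floor (67) lies above the market-clearing price, it is binding.
At p = 67: qd = 85 - 67 = 18 and qs = 7·67 - 171 = 298.
Surplus = qs - qd = 280.
Government expenditure = surplus × support price = 280 × 67 = 18760.

18760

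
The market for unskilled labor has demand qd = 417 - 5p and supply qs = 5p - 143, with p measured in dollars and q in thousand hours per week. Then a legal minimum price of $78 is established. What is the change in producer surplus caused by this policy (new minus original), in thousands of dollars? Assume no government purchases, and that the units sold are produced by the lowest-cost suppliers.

In a free market, 417 - 5p = 5p - 143 gives the equilibrium p* = 56, q* = 137.
The floor of 78 is above the equilibrium price 56, so it binds.
At p = 78: qd = 417 - 5·78 = 27 and qs = 5·78 - 143 = 247.
Producer surplus without the control is ½ · (56 - 28.6) · 137 = 1876.9.
With the floor, 27 units are sold at 78. The supply price at q = 27 is 34, so PS = ½ · [(78 - 28.6) + (78 - 34)] · 27 = 1260.9.
Change in producer surplus = 1260.9 - 1876.9 = -616.

-616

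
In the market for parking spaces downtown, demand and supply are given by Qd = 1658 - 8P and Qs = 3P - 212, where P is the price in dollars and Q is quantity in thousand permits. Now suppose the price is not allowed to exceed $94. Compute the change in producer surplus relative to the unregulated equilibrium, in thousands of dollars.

Setting quantity demanded equal to quantity supplied, 1658 - 8P = 3P - 212, gives P* = 170 and Q* = 298.
The ceiling of 94 is below the equilibrium price 170, so it binds.
At P = 94: Qd = 1658 - 8·94 = 906 and Qs = 3·94 - 212 = 70.
Producer surplus without the control is ½ · (170 - 212/3) · 298 = 44402/3.
With the ceiling, producers sell 70 units at 94, so PS = ½ · (94 - 212/3) · 70 = 2450/3.
Change in producer surplus = 2450/3 - 44402/3 = -13984.

-13984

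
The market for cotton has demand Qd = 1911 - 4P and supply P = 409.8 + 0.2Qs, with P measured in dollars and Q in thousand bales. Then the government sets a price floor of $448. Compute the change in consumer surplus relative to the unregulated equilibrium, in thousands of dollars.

Rearranging supply gives Qs = 5P - 2049. Without the control the market clears where 1911 - 4P = 5P - 2049, i.e. P* = 440 and Q* = 151.
The floor of 448 is above the equilibrium price 440, so it binds.
At P = 448: Qd = 1911 - 4·448 = 119 and Qs = 5·448 - 2049 = 191.
Consumer surplus without the control is ½ · (477.75 - 440) · 151 = 2850.125.
With the floor, consumers buy 119 units at 448, so CS = ½ · (477.75 - 448) · 119 = 1770.125.
Change in consumer surplus = 1770.125 - 2850.125 = -1080.

-1080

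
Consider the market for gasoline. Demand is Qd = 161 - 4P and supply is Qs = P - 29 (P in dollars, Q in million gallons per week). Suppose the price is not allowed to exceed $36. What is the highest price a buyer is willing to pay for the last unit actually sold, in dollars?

In a free market, 161 - 4P = P - 29 gives the equilibrium P* = 38, Q* = 9.
Since 36 < 38, the ceiling is binding.
At P = 36: Qd = 161 - 4·36 = 17 and Qs = 36 - 29 = 7.
Only 7 units reach the market. On the demand curve, the marginal buyer's willingness to pay at Q = 7 is (161 - 7)/4 = 38.5.

38.5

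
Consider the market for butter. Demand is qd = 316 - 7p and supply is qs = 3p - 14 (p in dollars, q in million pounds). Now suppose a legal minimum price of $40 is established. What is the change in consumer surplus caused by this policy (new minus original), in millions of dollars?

Equilibrium: 316 - 7p = 3p - 14, so 330 = 10p and p* = 33, q* = 85.
Because the floor (40) lies above the market-clearing price, it is binding.
At p = 40: qd = 316 - 7·40 = 36 and qs = 3·40 - 14 = 106.
Consumer surplus without the control is ½ · (316/7 - 33) · 85 = 7225/14.
With the floor, consumers buy 36 units at 40, so CS = ½ · (316/7 - 40) · 36 = 648/7.
Change in consumer surplus = 648/7 - 7225/14 = -423.5.

-423.5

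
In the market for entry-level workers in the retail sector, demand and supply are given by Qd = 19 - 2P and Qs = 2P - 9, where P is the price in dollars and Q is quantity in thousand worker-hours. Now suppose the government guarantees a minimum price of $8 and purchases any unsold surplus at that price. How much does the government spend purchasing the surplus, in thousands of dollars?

Without the control the market clears where 19 - 2P = 2P - 9, i.e. P* = 7 and Q* = 5.
The floor of 8 is above the equilibrium price 7, so it binds.
At P = 8: Qd = 19 - 2·8 = 3 and Qs = 2·8 - 9 = 7.
Surplus = Qs - Qd = 4.
Government expenditure = surplus × support price = 4 × 8 = 32.

32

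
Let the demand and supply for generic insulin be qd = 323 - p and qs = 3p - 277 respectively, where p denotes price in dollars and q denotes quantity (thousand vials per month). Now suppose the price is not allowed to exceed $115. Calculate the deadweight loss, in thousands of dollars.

7350

Setting quantity demanded equal to quantity supplied, 323 - p = 3p - 277, gives p* = 150 and q* = 173.
Because the ceiling (115) lies below the market-clearing price, it is binding.
At p = 115: qd = 323 - 115 = 208 and qs = 3·115 - 277 = 68.
Quantity traded falls to 68. At q = 68 the demand price is 323 - 68 = 255 and the supply price is (277 + 68)/3 = 115.
Deadweight loss = ½ · (255 - 115) · (173 - 68) = ½ · 140 · 105 = 7350.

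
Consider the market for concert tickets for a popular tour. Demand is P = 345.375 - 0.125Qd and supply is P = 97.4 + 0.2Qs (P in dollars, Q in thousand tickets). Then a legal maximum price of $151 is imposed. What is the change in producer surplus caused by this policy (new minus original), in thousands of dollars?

-51034.5

Rearranging demand gives Qd = 2763 - 8P; rearranging supply gives Qs = 5P - 487. In a free market, 2763 - 8P = 5P - 487 gives the equilibrium P* = 250, Q* = 763.
Because the ceiling (151) lies below the market-clearing price, it is binding.
At P = 151: Qd = 2763 - 8·151 = 1555 and Qs = 5·151 - 487 = 268.
Producer surplus without the control is ½ · (250 - 97.4) · 763 = 58216.9.
With the ceiling, producers sell 268 units at 151, so PS = ½ · (151 - 97.4) · 268 = 7182.4.
Change in producer surplus = 7182.4 - 58216.9 = -51034.5.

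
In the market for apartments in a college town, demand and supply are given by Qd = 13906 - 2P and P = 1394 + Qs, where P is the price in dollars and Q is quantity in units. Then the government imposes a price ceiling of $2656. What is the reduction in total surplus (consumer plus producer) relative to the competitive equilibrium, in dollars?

4479852

Rearranging supply gives Qs = P - 1394. Setting quantity demanded equal to quantity supplied, 13906 - 2P = P - 1394, gives P* = 5100 and Q* = 3706.
The ceiling of 2656 is below the equilibrium price 5100, so it binds.
At P = 2656: Qd = 13906 - 2·2656 = 8594 and Qs = 2656 - 1394 = 1262.
Quantity traded falls to 1262. At Q = 1262 the demand price is (13906 - 1262)/2 = 6322 and the supply price is 1394 + 1262 = 2656.
Deadweight loss = ½ · (6322 - 2656) · (3706 - 1262) = ½ · 3666 · 2444 = 4479852.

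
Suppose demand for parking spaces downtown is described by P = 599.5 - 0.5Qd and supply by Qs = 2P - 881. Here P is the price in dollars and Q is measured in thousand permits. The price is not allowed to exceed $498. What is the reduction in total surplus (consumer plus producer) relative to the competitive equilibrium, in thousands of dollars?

968

Rearranging demand gives Qd = 1199 - 2P. In a free market, 1199 - 2P = 2P - 881 gives the equilibrium P* = 520, Q* = 159.
The ceiling of 498 is below the equilibrium price 520, so it binds.
At P = 498: Qd = 1199 - 2·498 = 203 and Qs = 2·498 - 881 = 115.
Quantity traded falls to 115. At Q = 115 the demand price is (1199 - 115)/2 = 542 and the supply price is (881 + 115)/2 = 498.
Deadweight loss = ½ · (542 - 498) · (159 - 115) = ½ · 44 · 44 = 968.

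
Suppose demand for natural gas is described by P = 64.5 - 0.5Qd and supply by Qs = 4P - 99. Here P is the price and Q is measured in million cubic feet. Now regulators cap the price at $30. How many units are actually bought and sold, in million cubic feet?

21

Rearranging demand gives Qd = 129 - 2P. In a free market, 129 - 2P = 4P - 99 gives the equilibrium P* = 38, Q* = 53.
Because the ceiling (30) lies below the market-clearing price, it is binding.
At P = 30: Qd = 129 - 2·30 = 69 and Qs = 4·30 - 99 = 21.
The quantity actually transacted is the short side, supply: 21.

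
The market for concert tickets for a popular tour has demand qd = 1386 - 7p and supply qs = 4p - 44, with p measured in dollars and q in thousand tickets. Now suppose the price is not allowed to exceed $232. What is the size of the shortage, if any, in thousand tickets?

0

Without the control the market clears where 1386 - 7p = 4p - 44, i.e. p* = 130 and q* = 476.
Since 232 is above p* = 130, the ceiling does not bind and the free-market outcome prevails.
Since the control does not bind, there is no shortage.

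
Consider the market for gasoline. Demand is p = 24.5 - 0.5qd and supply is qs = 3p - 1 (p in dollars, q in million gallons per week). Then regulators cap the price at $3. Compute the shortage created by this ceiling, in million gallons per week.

35

Rearranging demand gives qd = 49 - 2p. Equilibrium: 49 - 2p = 3p - 1, so 50 = 5p and p* = 10, q* = 29.
The ceiling of 3 is below the equilibrium price 10, so it binds.
At p = 3: qd = 49 - 2·3 = 43 and qs = 3·3 - 1 = 8.
Shortage = qd - qs = 43 - 8 = 35.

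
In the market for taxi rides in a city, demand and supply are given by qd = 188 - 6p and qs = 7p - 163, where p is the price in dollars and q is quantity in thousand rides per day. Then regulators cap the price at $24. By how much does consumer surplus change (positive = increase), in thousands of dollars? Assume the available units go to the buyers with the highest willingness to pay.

In a free market, 188 - 6p = 7p - 163 gives the equilibrium p* = 27, q* = 26.
The ceiling of 24 is below the equilibrium price 27, so it binds.
At p = 24: qd = 188 - 6·24 = 44 and qs = 7·24 - 163 = 5.
Consumer surplus without the control is ½ · (94/3 - 27) · 26 = 169/3.
With the ceiling, 5 units are sold at 24 (assume they go to the highest-value buyers). The demand price at q = 5 is 30.5, so CS = ½ · [(94/3 - 24) + (30.5 - 24)] · 5 = 415/12.
Change in consumer surplus = 415/12 - 169/3 = -21.75.

-21.75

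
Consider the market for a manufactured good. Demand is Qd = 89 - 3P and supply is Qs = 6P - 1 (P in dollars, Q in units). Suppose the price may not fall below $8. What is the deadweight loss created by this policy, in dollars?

Setting quantity demanded equal to quantity supplied, 89 - 3P = 6P - 1, gives P* = 10 and Q* = 59.
The floor of 8 is below the equilibrium price 10, so it is not binding; the market clears at P* = 10, Q* = 59.
Since the control does not bind, no trades are prevented and deadweight loss is zero.

0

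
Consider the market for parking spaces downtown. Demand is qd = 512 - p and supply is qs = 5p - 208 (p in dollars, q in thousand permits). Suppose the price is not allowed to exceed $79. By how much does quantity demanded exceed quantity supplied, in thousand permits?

Without the control the market clears where 512 - p = 5p - 208, i.e. p* = 120 and q* = 392.
Since 79 < 120, the ceiling is binding.
At p = 79: qd = 512 - 79 = 433 and qs = 5·79 - 208 = 187.
Shortage = qd - qs = 433 - 187 = 246.

246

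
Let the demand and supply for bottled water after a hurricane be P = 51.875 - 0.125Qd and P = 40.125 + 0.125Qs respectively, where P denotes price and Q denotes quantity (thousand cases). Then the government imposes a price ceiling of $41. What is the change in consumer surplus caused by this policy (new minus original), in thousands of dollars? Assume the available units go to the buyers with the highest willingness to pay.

-65

Rearranging demand gives Qd = 415 - 8P; rearranging supply gives Qs = 8P - 321. Equilibrium: 415 - 8P = 8P - 321, so 736 = 16P and P* = 46, Q* = 47.
Since 41 < 46, the ceiling is binding.
At P = 41: Qd = 415 - 8·41 = 87 and Qs = 8·41 - 321 = 7.
Consumer surplus without the control is ½ · (51.875 - 46) · 47 = 138.0625.
With the ceiling, 7 units are sold at 41 (assume they go to the highest-value buyers). The demand price at Q = 7 is 51, so CS = ½ · [(51.875 - 41) + (51 - 41)] · 7 = 73.0625.
Change in consumer surplus = 73.0625 - 138.0625 = -65.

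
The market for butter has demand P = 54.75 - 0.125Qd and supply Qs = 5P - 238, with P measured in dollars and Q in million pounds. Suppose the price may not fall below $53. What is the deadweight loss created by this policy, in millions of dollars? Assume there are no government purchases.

10.4

Rearranging demand gives Qd = 438 - 8P. In a free market, 438 - 8P = 5P - 238 gives the equilibrium P* = 52, Q* = 22.
Since 53 > 52, the floor is binding.
At P = 53: Qd = 438 - 8·53 = 14 and Qs = 5·53 - 238 = 27.
Quantity traded falls to 14. At Q = 14 the demand price is (438 - 14)/8 = 53 and the supply price is (238 + 14)/5 = 50.4.
Deadweight loss = ½ · (53 - 50.4) · (22 - 14) = ½ · 2.6 · 8 = 10.4.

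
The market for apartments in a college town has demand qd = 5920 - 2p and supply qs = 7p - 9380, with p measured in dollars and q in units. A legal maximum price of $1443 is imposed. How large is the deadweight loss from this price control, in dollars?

Setting quantity demanded equal to quantity supplied, 5920 - 2p = 7p - 9380, gives p* = 1700 and q* = 2520.
Since 1443 < 1700, the ceiling is binding.
At p = 1443: qd = 5920 - 2·1443 = 3034 and qs = 7·1443 - 9380 = 721.
Quantity traded falls to 721. At q = 721 the demand price is (5920 - 721)/2 = 2599.5 and the supply price is (9380 + 721)/7 = 1443.
Deadweight loss = ½ · (2599.5 - 1443) · (2520 - 721) = ½ · 1156.5 · 1799 = 1040271.75.

1040271.75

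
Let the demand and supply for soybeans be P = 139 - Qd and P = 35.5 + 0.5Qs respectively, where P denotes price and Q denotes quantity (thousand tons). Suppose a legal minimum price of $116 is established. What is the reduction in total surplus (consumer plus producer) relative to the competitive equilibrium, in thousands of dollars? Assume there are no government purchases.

1587

Rearranging demand gives Qd = 139 - P; rearranging supply gives Qs = 2P - 71. In a free market, 139 - P = 2P - 71 gives the equilibrium P* = 70, Q* = 69.
The floor of 116 is above the equilibrium price 70, so it binds.
At P = 116: Qd = 139 - 116 = 23 and Qs = 2·116 - 71 = 161.
Quantity traded falls to 23. At Q = 23 the demand price is 139 - 23 = 116 and the supply price is (71 + 23)/2 = 47.
Deadweight loss = ½ · (116 - 47) · (69 - 23) = ½ · 69 · 46 = 1587.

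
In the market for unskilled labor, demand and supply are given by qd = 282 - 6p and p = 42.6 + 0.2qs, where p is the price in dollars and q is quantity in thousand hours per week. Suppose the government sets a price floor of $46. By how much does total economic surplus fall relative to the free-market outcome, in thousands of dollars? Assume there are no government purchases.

Rearranging supply gives qs = 5p - 213. Equilibrium: 282 - 6p = 5p - 213, so 495 = 11p and p* = 45, q* = 12.
The floor of 46 is above the equilibrium price 45, so it binds.
At p = 46: qd = 282 - 6·46 = 6 and qs = 5·46 - 213 = 17.
Quantity traded falls to 6. At q = 6 the demand price is (282 - 6)/6 = 46 and the supply price is (213 + 6)/5 = 43.8.
Deadweight loss = ½ · (46 - 43.8) · (12 - 6) = ½ · 2.2 · 6 = 6.6.

6.6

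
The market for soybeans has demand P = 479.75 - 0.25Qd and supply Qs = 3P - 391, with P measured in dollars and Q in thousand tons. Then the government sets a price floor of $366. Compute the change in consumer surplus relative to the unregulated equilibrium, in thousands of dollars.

-18972

Rearranging demand gives Qd = 1919 - 4P. Setting quantity demanded equal to quantity supplied, 1919 - 4P = 3P - 391, gives P* = 330 and Q* = 599.
The floor of 366 is above the equilibrium price 330, so it binds.
At P = 366: Qd = 1919 - 4·366 = 455 and Qs = 3·366 - 391 = 707.
Consumer surplus without the control is ½ · (479.75 - 330) · 599 = 44850.125.
With the floor, consumers buy 455 units at 366, so CS = ½ · (479.75 - 366) · 455 = 25878.125.
Change in consumer surplus = 25878.125 - 44850.125 = -18972.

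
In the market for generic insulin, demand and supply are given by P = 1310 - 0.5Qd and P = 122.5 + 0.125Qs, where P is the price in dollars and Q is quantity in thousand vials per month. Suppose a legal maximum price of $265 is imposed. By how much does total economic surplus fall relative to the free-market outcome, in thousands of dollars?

180500

Rearranging demand gives Qd = 2620 - 2P; rearranging supply gives Qs = 8P - 980. In a free market, 2620 - 2P = 8P - 980 gives the equilibrium P* = 360, Q* = 1900.
The ceiling of 265 is below the equilibrium price 360, so it binds.
At P = 265: Qd = 2620 - 2·265 = 2090 and Qs = 8·265 - 980 = 1140.
Quantity traded falls to 1140. At Q = 1140 the demand price is (2620 - 1140)/2 = 740 and the supply price is (980 + 1140)/8 = 265.
Deadweight loss = ½ · (740 - 265) · (1900 - 1140) = ½ · 475 · 760 = 180500.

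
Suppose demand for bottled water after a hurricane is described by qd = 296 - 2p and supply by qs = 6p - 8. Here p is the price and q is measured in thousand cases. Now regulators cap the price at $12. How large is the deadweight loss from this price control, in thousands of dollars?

8112

Equilibrium: 296 - 2p = 6p - 8, so 304 = 8p and p* = 38, q* = 220.
The ceiling of 12 is below the equilibrium price 38, so it binds.
At p = 12: qd = 296 - 2·12 = 272 and qs = 6·12 - 8 = 64.
Quantity traded falls to 64. At q = 64 the demand price is (296 - 64)/2 = 116 and the supply price is (8 + 64)/6 = 12.
Deadweight loss = ½ · (116 - 12) · (220 - 64) = ½ · 104 · 156 = 8112.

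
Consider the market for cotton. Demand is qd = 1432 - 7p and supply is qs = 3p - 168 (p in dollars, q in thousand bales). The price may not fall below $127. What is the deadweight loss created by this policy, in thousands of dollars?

In a free market, 1432 - 7p = 3p - 168 gives the equilibrium p* = 160, q* = 312.
The floor of 127 is below the equilibrium price 160, so it is not binding; the market clears at p* = 160, q* = 312.
Since the control does not bind, no trades are prevented and deadweight loss is zero.

0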